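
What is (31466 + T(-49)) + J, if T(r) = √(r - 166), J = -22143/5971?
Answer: 187861343/5971 + I*√215 ≈ 31462.0 + 14.663*I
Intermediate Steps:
J = -22143/5971 (J = -22143*1/5971 = -22143/5971 ≈ -3.7084)
T(r) = √(-166 + r)
(31466 + T(-49)) + J = (31466 + √(-166 - 49)) - 22143/5971 = (31466 + √(-215)) - 22143/5971 = (31466 + I*√215) - 22143/5971 = 187861343/5971 + I*√215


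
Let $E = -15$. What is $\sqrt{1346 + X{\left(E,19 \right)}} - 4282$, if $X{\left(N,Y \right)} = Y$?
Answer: $-4282 + \sqrt{1365} \approx -4245.1$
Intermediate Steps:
$\sqrt{1346 + X{\left(E,19 \right)}} - 4282 = \sqrt{1346 + 19} - 4282 = \sqrt{1365} - 4282 = -4282 + \sqrt{1365}$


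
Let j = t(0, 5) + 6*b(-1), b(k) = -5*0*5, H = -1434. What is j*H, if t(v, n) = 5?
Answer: -7170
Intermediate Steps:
b(k) = 0 (b(k) = 0*5 = 0)
j = 5 (j = 5 + 6*0 = 5 + 0 = 5)
j*H = 5*(-1434) = -7170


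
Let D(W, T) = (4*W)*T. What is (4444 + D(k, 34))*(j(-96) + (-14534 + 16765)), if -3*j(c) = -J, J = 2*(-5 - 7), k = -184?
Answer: -45749340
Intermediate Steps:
J = -24 (J = 2*(-12) = -24)
j(c) = -8 (j(c) = -(-1)*(-24)/3 = -1/3*24 = -8)
D(W, T) = 4*T*W
(4444 + D(k, 34))*(j(-96) + (-14534 + 16765)) = (4444 + 4*34*(-184))*(-8 + (-14534 + 16765)) = (4444 - 25024)*(-8 + 2231) = -20580*2223 = -45749340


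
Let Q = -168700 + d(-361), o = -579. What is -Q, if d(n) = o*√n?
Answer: 168700 + 11001*I ≈ 1.687e+5 + 11001.0*I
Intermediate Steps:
d(n) = -579*√n
Q = -168700 - 11001*I ≈ -1.687e+5 - 11001.0*I
-Q = -(-168700 - 11001*I) = 168700 + 11001*I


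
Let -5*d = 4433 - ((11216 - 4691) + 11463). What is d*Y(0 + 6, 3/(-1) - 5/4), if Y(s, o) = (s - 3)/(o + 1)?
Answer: -32532/13 ≈ -2502.5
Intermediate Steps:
Y(s, o) = (-3 + s)/(1 + o)
d = 2711 (d = -(4433 - ((11216 - 4691) + 11463))/5 = -(4433 - (6525 + 11463))/5 = -(4433 - 1*17988)/5 = -(4433 - 17988)/5 = -1/5*(-13555) = 2711)
d*Y(0 + 6, 3/(-1) - 5/4) = 2711*((-3 + (0 + 6))/(1 + (3/(-1) - 5/4))) = 2711*((-3 + 6)/(1 + (3*(-1) - 5*1/4))) = 2711*(3/(1 + (-3 - 5/4))) = 2711*(3/(1 - 17/4)) = 2711*(3/(-13/4)) = 2711*(-4/13*3) = 2711*(-12/13) = -32532/13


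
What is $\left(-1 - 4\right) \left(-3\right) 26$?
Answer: $390$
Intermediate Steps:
$\left(-1 - 4\right) \left(-3\right) 26 = \left(-5\right) \left(-3\right) 26 = 15 \cdot 26 = 390$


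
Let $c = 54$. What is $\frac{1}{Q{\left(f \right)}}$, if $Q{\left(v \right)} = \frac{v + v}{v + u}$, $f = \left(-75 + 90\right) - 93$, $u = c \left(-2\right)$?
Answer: $\frac{31}{26} \approx 1.1923$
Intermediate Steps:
$u = -108$ ($u = 54 \left(-2\right) = -108$)
$f = -78$ ($f = 15 - 93 = -78$)
$Q{\left(v \right)} = \frac{2 v}{-108 + v}$ ($Q{\left(v \right)} = \frac{v + v}{v - 108} = \frac{2 v}{-108 + v}$)
$\frac{1}{Q{\left(f \right)}} = \frac{1}{2 \left(-78\right) \frac{1}{-108 - 78}} = \frac{1}{2 \left(-78\right) \frac{1}{-186}} = \frac{1}{2 \left(-78\right) \left(- \frac{1}{186}\right)} = \frac{1}{\frac{26}{31}} = \frac{31}{26}$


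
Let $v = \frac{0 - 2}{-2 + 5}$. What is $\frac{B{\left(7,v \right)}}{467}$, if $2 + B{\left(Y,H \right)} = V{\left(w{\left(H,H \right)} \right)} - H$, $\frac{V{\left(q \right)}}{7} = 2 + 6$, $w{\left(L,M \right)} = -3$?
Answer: $\frac{164}{1401} \approx 0.11706$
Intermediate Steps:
$V{\left(q \right)} = 56$ ($V{\left(q \right)} = 7 \left(2 + 6\right) = 7 \cdot 8 = 56$)
$v = - \frac{2}{3} \approx -0.66667$
$B{\left(Y,H \right)} = 54 - H$ ($B{\left(Y,H \right)} = -2 - \left(-56 + H\right) = 54 - H$)
$\frac{B{\left(7,v \right)}}{467} = \frac{54 - - \frac{2}{3}}{467} = \left(54 + \frac{2}{3}\right) \frac{1}{467} = \frac{164}{3} \cdot \frac{1}{467} = \frac{164}{1401}$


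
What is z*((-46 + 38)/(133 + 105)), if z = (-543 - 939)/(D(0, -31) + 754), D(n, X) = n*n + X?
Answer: 1976/28679 ≈ 0.068901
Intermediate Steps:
D(n, X) = X + n**2 (D(n, X) = n**2 + X = X + n**2)
z = -494/241 (z = (-543 - 939)/((-31 + 0**2) + 754) = -1482/((-31 + 0) + 754) = -1482/(-31 + 754) = -1482/723 = -1482*1/723 = -494/241 ≈ -2.0498)
z*((-46 + 38)/(133 + 105)) = -494*(-46 + 38)/(241*(133 + 105)) = -(-3952)/(241*238) = -494/241*(-4/119) = 1976/28679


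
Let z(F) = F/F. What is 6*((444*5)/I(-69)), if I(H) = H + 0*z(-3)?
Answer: -4440/23 ≈ -193.04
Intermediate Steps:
z(F) = 1
I(H) = H (I(H) = H + 0*1 = H + 0 = H)
6*((444*5)/I(-69)) = 6*((444*5)/(-69)) = 6*(2220*(-1/69)) = 6*(-740/23) = -4440/23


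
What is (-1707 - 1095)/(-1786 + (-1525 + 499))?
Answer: 1401/1406 ≈ 0.99644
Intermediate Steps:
(-1707 - 1095)/(-1786 + (-1525 + 499)) = -2802/(-1786 - 1026) = -2802/(-2812) = -2802*(-1/2812) = 1401/1406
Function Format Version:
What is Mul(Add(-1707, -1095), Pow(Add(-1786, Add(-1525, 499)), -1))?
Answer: Rational(1401, 1406) ≈ 0.99644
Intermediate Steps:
Mul(Add(-1707, -1095), Pow(Add(-1786, Add(-1525, 499)), -1)) = Mul(-2802, Pow(Add(-1786, -1026), -1)) = Mul(-2802, Pow(-2812, -1)) = Mul(-2802, Rational(-1, 2812)) = Rational(1401, 1406)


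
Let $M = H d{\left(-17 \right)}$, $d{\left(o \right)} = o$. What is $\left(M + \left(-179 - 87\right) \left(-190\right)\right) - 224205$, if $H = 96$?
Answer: $-175297$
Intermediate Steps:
$M = -1632$ ($M = 96 \left(-17\right) = -1632$)
$\left(M + \left(-179 - 87\right) \left(-190\right)\right) - 224205 = \left(-1632 + \left(-179 - 87\right) \left(-190\right)\right) - 224205 = \left(-1632 - -50540\right) - 224205 = \left(-1632 + 50540\right) - 224205 = 48908 - 224205 = -175297$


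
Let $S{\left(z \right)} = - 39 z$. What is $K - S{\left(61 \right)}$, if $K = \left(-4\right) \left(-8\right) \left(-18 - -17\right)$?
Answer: $2347$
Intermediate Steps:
$K = -32$ ($K = 32 \left(-18 + 17\right) = 32 \left(-1\right) = -32$)
$K - S{\left(61 \right)} = -32 - \left(-39\right) 61 = -32 - -2379 = -32 + 2379 = 2347$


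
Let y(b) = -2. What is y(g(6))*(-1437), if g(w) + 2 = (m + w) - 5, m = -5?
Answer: 2874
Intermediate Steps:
g(w) = -12 + w (g(w) = -2 + ((-5 + w) - 5) = -2 + (-10 + w) = -12 + w)
y(g(6))*(-1437) = -2*(-1437) = 2874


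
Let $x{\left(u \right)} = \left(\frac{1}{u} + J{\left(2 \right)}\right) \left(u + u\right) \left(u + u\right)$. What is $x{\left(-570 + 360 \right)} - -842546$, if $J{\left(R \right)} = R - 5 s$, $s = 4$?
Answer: $-2333494$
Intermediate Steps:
$J{\left(R \right)} = -20 + R$ ($J{\left(R \right)} = R - 20 = -20 + R$)
$x{\left(u \right)} = 4 u^{2} \left(-18 + \frac{1}{u}\right)$ ($x{\left(u \right)} = \left(\frac{1}{u} + \left(-20 + 2\right)\right) \left(u + u\right) \left(u + u\right) = \left(\frac{1}{u} - 18\right) 2 u 2 u = \left(-18 + \frac{1}{u}\right) 4 u^{2} = 4 u^{2} \left(-18 + \frac{1}{u}\right)$)
$x{\left(-570 + 360 \right)} - -842546 = 4 \left(-570 + 360\right) \left(1 - 18 \left(-570 + 360\right)\right) - -842546 = 4 \left(-210\right) \left(1 - -3780\right) + 842546 = 4 \left(-210\right) \left(1 + 3780\right) + 842546 = 4 \left(-210\right) 3781 + 842546 = -3176040 + 842546 = -2333494$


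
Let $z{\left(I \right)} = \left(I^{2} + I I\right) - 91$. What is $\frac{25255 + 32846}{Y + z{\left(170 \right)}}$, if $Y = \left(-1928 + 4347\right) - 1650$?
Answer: $\frac{58101}{58478} \approx 0.99355$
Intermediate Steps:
$Y = 769$ ($Y = 2419 - 1650 = 769$)
$z{\left(I \right)} = -91 + 2 I^{2}$ ($z{\left(I \right)} = \left(I^{2} + I^{2}\right) - 91 = 2 I^{2} - 91 = -91 + 2 I^{2}$)
$\frac{25255 + 32846}{Y + z{\left(170 \right)}} = \frac{25255 + 32846}{769 - \left(91 - 2 \cdot 170^{2}\right)} = \frac{58101}{769 + \left(-91 + 2 \cdot 28900\right)} = \frac{58101}{769 + \left(-91 + 57800\right)} = \frac{58101}{769 + 57709} = \frac{58101}{58478}$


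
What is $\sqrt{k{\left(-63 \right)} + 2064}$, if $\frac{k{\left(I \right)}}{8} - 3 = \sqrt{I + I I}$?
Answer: $2 \sqrt{522 + 6 \sqrt{434}} \approx 50.872$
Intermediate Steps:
$k{\left(I \right)} = 24 + 8 \sqrt{I + I^{2}}$ ($k{\left(I \right)} = 24 + 8 \sqrt{I + I I} = 24 + 8 \sqrt{I + I^{2}}$)
$\sqrt{k{\left(-63 \right)} + 2064} = \sqrt{\left(24 + 8 \sqrt{- 63 \left(1 - 63\right)}\right) + 2064} = \sqrt{\left(24 + 8 \sqrt{\left(-63\right) \left(-62\right)}\right) + 2064} = \sqrt{\left(24 + 8 \sqrt{3906}\right) + 2064} = \sqrt{\left(24 + 8 \cdot 3 \sqrt{434}\right) + 2064} = \sqrt{\left(24 + 24 \sqrt{434}\right) + 2064} = \sqrt{2088 + 24 \sqrt{434}}$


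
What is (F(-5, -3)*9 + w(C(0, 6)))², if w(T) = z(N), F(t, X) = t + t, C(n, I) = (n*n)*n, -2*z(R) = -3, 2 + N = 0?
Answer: 31329/4 ≈ 7832.3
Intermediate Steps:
N = -2 (N = -2 + 0 = -2)
z(R) = 3/2 (z(R) = -½*(-3) = 3/2)
C(n, I) = n³ (C(n, I) = n²*n = n³)
F(t, X) = 2*t
w(T) = 3/2
(F(-5, -3)*9 + w(C(0, 6)))² = ((2*(-5))*9 + 3/2)² = (-10*9 + 3/2)² = (-90 + 3/2)² = (-177/2)² = 31329/4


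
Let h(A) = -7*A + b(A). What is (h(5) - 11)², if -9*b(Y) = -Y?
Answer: 167281/81 ≈ 2065.2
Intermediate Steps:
b(Y) = Y/9 (b(Y) = -(-1)*Y/9 = Y/9)
h(A) = -62*A/9 (h(A) = -7*A + A/9 = -62*A/9)
(h(5) - 11)² = (-62/9*5 - 11)² = (-310/9 - 11)² = (-409/9)² = 167281/81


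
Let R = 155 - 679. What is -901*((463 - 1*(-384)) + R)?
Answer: -291023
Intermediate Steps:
R = -524
-901*((463 - 1*(-384)) + R) = -901*((463 - 1*(-384)) - 524) = -901*((463 + 384) - 524) = -901*(847 - 524) = -901*323 = -291023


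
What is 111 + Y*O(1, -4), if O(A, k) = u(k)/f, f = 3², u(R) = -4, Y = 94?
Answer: 623/9 ≈ 69.222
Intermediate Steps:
f = 9
O(A, k) = -4/9
111 + Y*O(1, -4) = 111 + 94*(-4/9) = 111 - 376/9 = 623/9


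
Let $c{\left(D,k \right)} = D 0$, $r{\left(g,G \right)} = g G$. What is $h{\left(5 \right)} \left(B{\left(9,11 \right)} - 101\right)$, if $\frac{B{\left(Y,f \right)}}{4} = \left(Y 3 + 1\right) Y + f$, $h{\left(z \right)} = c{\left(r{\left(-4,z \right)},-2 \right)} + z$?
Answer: $4755$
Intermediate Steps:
$r{\left(g,G \right)} = G g$
$c{\left(D,k \right)} = 0$
$h{\left(z \right)} = z$ ($h{\left(z \right)} = 0 + z = z$)
$B{\left(Y,f \right)} = 4 f + 4 Y \left(1 + 3 Y\right)$ ($B{\left(Y,f \right)} = 4 \left(\left(Y 3 + 1\right) Y + f\right) = 4 \left(\left(3 Y + 1\right) Y + f\right) = 4 \left(\left(1 + 3 Y\right) Y + f\right) = 4 \left(Y \left(1 + 3 Y\right) + f\right) = 4 \left(f + Y \left(1 + 3 Y\right)\right) = 4 f + 4 Y \left(1 + 3 Y\right)$)
$h{\left(5 \right)} \left(B{\left(9,11 \right)} - 101\right) = 5 \left(\left(4 \cdot 9 + 4 \cdot 11 + 12 \cdot 9^{2}\right) - 101\right) = 5 \left(\left(36 + 44 + 12 \cdot 81\right) - 101\right) = 5 \left(\left(36 + 44 + 972\right) - 101\right) = 5 \left(1052 - 101\right) = 5 \cdot 951 = 4755$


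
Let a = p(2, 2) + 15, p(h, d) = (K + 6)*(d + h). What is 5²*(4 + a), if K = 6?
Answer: 1675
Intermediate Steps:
p(h, d) = 12*d + 12*h (p(h, d) = (6 + 6)*(d + h) = 12*(d + h) = 12*d + 12*h)
a = 63 (a = (12*2 + 12*2) + 15 = (24 + 24) + 15 = 48 + 15 = 63)
5²*(4 + a) = 5²*(4 + 63) = 25*67 = 1675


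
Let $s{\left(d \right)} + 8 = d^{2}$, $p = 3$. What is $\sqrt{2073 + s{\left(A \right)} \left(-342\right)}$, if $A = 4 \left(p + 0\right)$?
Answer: $i \sqrt{44439} \approx 210.81 i$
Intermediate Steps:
$A = 12$ ($A = 4 \left(3 + 0\right) = 4 \cdot 3 = 12$)
$s{\left(d \right)} = -8 + d^{2}$
$\sqrt{2073 + s{\left(A \right)} \left(-342\right)} = \sqrt{2073 + \left(-8 + 12^{2}\right) \left(-342\right)} = \sqrt{2073 + \left(-8 + 144\right) \left(-342\right)} = \sqrt{2073 + 136 \left(-342\right)} = \sqrt{2073 - 46512} = \sqrt{-44439} = i \sqrt{44439}$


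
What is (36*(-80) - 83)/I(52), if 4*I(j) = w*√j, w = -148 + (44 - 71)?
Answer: 5926*√13/2275 ≈ 9.3919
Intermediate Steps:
w = -175 (w = -148 - 27 = -175)
I(j) = -175*√j/4 (I(j) = (-175*√j)/4 = -175*√j/4)
(36*(-80) - 83)/I(52) = (36*(-80) - 83)/((-175*√13/2)) = (-2880 - 83)/((-175*√13/2)) = -2963*(-2*√13/2275) = -(-5926)*√13/2275 = 5926*√13/2275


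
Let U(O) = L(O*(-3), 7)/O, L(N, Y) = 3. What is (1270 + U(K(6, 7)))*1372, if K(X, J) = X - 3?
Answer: 1743812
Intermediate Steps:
K(X, J) = -3 + X
U(O) = 3/O
(1270 + U(K(6, 7)))*1372 = (1270 + 3/(-3 + 6))*1372 = (1270 + 3/3)*1372 = (1270 + 3*(1/3))*1372 = (1270 + 1)*1372 = 1271*1372 = 1743812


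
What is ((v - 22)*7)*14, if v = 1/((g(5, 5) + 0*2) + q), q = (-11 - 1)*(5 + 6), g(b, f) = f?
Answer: -273910/127 ≈ -2156.8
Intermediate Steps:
q = -132 (q = -12*11 = -132)
v = -1/127 (v = 1/((5 + 0*2) - 132) = 1/((5 + 0) - 132) = 1/(5 - 132) = 1/(-127) = -1/127 ≈ -0.0078740)
((v - 22)*7)*14 = ((-1/127 - 22)*7)*14 = -2795/127*7*14 = -19565/127*14 = -273910/127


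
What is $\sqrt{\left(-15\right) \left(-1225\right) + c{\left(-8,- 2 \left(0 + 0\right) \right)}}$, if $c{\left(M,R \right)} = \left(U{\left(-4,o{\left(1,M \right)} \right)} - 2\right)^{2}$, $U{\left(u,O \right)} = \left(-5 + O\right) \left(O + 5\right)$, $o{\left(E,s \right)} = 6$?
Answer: $2 \sqrt{4614} \approx 135.85$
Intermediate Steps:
$U{\left(u,O \right)} = \left(-5 + O\right) \left(5 + O\right)$
$c{\left(M,R \right)} = 81$ ($c{\left(M,R \right)} = \left(\left(-25 + 6^{2}\right) - 2\right)^{2} = \left(\left(-25 + 36\right) - 2\right)^{2} = \left(11 - 2\right)^{2} = 9^{2} = 81$)
$\sqrt{\left(-15\right) \left(-1225\right) + c{\left(-8,- 2 \left(0 + 0\right) \right)}} = \sqrt{\left(-15\right) \left(-1225\right) + 81} = \sqrt{18375 + 81} = \sqrt{18456} = 2 \sqrt{4614}$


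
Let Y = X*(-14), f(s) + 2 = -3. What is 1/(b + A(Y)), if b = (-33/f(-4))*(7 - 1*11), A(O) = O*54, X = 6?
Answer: -5/22812 ≈ -0.00021918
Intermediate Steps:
f(s) = -5 (f(s) = -2 - 3 = -5)
Y = -84 (Y = 6*(-14) = -84)
A(O) = 54*O
b = -132/5 (b = (-33/(-5))*(7 - 1*11) = (-33*(-⅕))*(7 - 11) = (33/5)*(-4) = -132/5 ≈ -26.400)
1/(b + A(Y)) = 1/(-132/5 + 54*(-84)) = 1/(-132/5 - 4536) = 1/(-22812/5) = -5/22812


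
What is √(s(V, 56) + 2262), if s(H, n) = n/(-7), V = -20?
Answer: 7*√46 ≈ 47.476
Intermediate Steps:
s(H, n) = -n/7 (s(H, n) = n*(-⅐) = -n/7)
√(s(V, 56) + 2262) = √(-⅐*56 + 2262) = √(-8 + 2262) = √2254 = 7*√46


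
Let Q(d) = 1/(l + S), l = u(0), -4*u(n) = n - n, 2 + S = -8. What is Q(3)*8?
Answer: -⅘ ≈ -0.80000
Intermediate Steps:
S = -10 (S = -2 - 8 = -10)
u(n) = 0 (u(n) = -(n - n)/4 = -¼*0 = 0)
l = 0
Q(d) = -⅒ (Q(d) = 1/(0 - 10) = 1/(-10) = -⅒)
Q(3)*8 = -⅒*8 = -⅘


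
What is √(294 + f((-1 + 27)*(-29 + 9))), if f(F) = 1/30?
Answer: √264630/30 ≈ 17.147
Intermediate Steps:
f(F) = 1/30
√(294 + f((-1 + 27)*(-29 + 9))) = √(294 + 1/30) = √(8821/30) = √264630/30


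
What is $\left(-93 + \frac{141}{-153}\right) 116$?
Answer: $- \frac{555640}{51} \approx -10895.0$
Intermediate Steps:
$\left(-93 + \frac{141}{-153}\right) 116 = \left(-93 + 141 \left(- \frac{1}{153}\right)\right) 116 = \left(-93 - \frac{47}{51}\right) 116 = \left(- \frac{4790}{51}\right) 116 = - \frac{555640}{51}$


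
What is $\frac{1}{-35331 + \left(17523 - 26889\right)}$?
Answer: $- \frac{1}{44697} \approx -2.2373 \cdot 10^{-5}$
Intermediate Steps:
$\frac{1}{-35331 + \left(17523 - 26889\right)} = \frac{1}{-35331 - 9366} = \frac{1}{-44697} = - \frac{1}{44697}$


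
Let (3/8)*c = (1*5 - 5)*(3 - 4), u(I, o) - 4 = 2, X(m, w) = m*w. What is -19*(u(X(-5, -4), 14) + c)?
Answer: -114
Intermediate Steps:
u(I, o) = 6 (u(I, o) = 4 + 2 = 6)
c = 0 (c = 8*((1*5 - 5)*(3 - 4))/3 = 8*((5 - 5)*(-1))/3 = 8*(0*(-1))/3 = (8/3)*0 = 0)
-19*(u(X(-5, -4), 14) + c) = -19*(6 + 0) = -19*6 = -114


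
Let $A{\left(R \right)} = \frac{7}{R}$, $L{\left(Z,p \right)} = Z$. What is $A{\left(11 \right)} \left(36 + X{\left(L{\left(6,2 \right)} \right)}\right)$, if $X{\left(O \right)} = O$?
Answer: $\frac{294}{11} \approx 26.727$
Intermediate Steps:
$A{\left(11 \right)} \left(36 + X{\left(L{\left(6,2 \right)} \right)}\right) = \frac{7}{11} \left(36 + 6\right) = 7 \cdot \frac{1}{11} \cdot 42 = \frac{7}{11} \cdot 42 = \frac{294}{11}$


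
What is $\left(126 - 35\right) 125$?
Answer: $11375$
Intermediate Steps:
$\left(126 - 35\right) 125 = 91 \cdot 125 = 11375$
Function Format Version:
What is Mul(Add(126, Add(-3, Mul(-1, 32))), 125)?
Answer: 11375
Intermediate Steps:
Mul(Add(126, Add(-3, Mul(-1, 32))), 125) = Mul(Add(126, Add(-3, -32)), 125) = Mul(Add(126, -35), 125) = Mul(91, 125) = 11375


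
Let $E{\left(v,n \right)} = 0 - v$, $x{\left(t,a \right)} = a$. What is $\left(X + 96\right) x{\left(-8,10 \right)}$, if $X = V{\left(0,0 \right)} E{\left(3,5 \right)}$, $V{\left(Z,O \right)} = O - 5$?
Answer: $1110$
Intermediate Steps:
$V{\left(Z,O \right)} = -5 + O$ ($V{\left(Z,O \right)} = O - 5 = -5 + O$)
$E{\left(v,n \right)} = - v$
$X = 15$ ($X = \left(-5 + 0\right) \left(\left(-1\right) 3\right) = \left(-5\right) \left(-3\right) = 15$)
$\left(X + 96\right) x{\left(-8,10 \right)} = \left(15 + 96\right) 10 = 111 \cdot 10 = 1110$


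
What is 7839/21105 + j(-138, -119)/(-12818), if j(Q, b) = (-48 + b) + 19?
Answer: 85907/224315 ≈ 0.38297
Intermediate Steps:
j(Q, b) = -29 + b
7839/21105 + j(-138, -119)/(-12818) = 7839/21105 + (-29 - 119)/(-12818) = 7839*(1/21105) - 148*(-1/12818) = 13/35 + 74/6409 = 85907/224315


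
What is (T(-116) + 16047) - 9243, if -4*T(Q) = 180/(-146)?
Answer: 993429/146 ≈ 6804.3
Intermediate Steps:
T(Q) = 45/146 (T(Q) = -45/(-146) = -45*(-1)/146 = -1/4*(-90/73) = 45/146)
(T(-116) + 16047) - 9243 = (45/146 + 16047) - 9243 = 2342907/146 - 9243 = 993429/146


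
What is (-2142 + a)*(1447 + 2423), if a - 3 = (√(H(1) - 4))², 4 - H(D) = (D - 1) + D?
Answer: -8281800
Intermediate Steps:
H(D) = 5 - 2*D (H(D) = 4 - ((D - 1) + D) = 4 - ((-1 + D) + D) = 4 - (-1 + 2*D) = 4 + (1 - 2*D) = 5 - 2*D)
a = 2 (a = 3 + (√((5 - 2*1) - 4))² = 3 + (√((5 - 2) - 4))² = 3 + (√(3 - 4))² = 3 + (√(-1))² = 3 + I² = 3 - 1 = 2)
(-2142 + a)*(1447 + 2423) = (-2142 + 2)*(1447 + 2423) = -2140*3870 = -8281800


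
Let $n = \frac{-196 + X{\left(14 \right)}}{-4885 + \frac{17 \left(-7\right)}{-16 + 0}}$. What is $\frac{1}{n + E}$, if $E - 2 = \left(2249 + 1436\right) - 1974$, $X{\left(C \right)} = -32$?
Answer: $\frac{78041}{133687881} \approx 0.00058375$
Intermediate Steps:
$E = 1713$ ($E = 2 + \left(\left(2249 + 1436\right) - 1974\right) = 2 + \left(3685 - 1974\right) = 2 + 1711 = 1713$)
$n = \frac{3648}{78041}$ ($n = \frac{-196 - 32}{-4885 + \frac{17 \left(-7\right)}{-16 + 0}} = - \frac{228}{-4885 - \frac{119}{-16}} = - \frac{228}{-4885 - - \frac{119}{16}} = - \frac{228}{-4885 + \frac{119}{16}} = - \frac{228}{- \frac{78041}{16}} = \left(-228\right) \left(- \frac{16}{78041}\right) = \frac{3648}{78041} \approx 0.046745$)
$\frac{1}{n + E} = \frac{1}{\frac{3648}{78041} + 1713} = \frac{1}{\frac{133687881}{78041}} = \frac{78041}{133687881}$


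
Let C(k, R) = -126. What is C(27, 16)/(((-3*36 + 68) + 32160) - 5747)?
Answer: -42/8791 ≈ -0.0047776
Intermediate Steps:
C(27, 16)/(((-3*36 + 68) + 32160) - 5747) = -126/(((-3*36 + 68) + 32160) - 5747) = -126/(((-108 + 68) + 32160) - 5747) = -126/((-40 + 32160) - 5747) = -126/(32120 - 5747) = -126/26373 = -126*1/26373 = -42/8791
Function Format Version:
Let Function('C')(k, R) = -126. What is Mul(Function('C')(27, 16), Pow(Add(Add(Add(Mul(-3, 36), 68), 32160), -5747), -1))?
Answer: Rational(-42, 8791) ≈ -0.0047776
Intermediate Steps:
Mul(Function('C')(27, 16), Pow(Add(Add(Add(Mul(-3, 36), 68), 32160), -5747), -1)) = Mul(-126, Pow(Add(Add(Add(Mul(-3, 36), 68), 32160), -5747), -1)) = Mul(-126, Pow(Add(Add(Add(-108, 68), 32160), -5747), -1)) = Mul(-126, Pow(Add(Add(-40, 32160), -5747), -1)) = Mul(-126, Pow(Add(32120, -5747), -1)) = Mul(-126, Pow(26373, -1)) = Mul(-126, Rational(1, 26373)) = Rational(-42, 8791)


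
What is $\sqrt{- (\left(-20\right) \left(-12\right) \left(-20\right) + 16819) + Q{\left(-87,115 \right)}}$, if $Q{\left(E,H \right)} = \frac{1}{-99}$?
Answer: $\frac{i \sqrt{13088702}}{33} \approx 109.63 i$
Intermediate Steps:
$Q{\left(E,H \right)} = - \frac{1}{99}$
$\sqrt{- (\left(-20\right) \left(-12\right) \left(-20\right) + 16819) + Q{\left(-87,115 \right)}} = \sqrt{- (\left(-20\right) \left(-12\right) \left(-20\right) + 16819) - \frac{1}{99}} = \sqrt{- (240 \left(-20\right) + 16819) - \frac{1}{99}} = \sqrt{- (-4800 + 16819) - \frac{1}{99}} = \sqrt{\left(-1\right) 12019 - \frac{1}{99}} = \sqrt{-12019 - \frac{1}{99}} = \sqrt{- \frac{1189882}{99}} = \frac{i \sqrt{13088702}}{33}$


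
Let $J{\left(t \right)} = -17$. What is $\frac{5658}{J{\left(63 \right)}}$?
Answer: $- \frac{5658}{17} \approx -332.82$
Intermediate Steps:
$\frac{5658}{J{\left(63 \right)}} = \frac{5658}{-17} = 5658 \left(- \frac{1}{17}\right) = - \frac{5658}{17}$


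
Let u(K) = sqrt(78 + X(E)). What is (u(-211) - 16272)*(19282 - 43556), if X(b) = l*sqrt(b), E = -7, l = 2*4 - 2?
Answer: 394986528 - 24274*sqrt(78 + 6*I*sqrt(7)) ≈ 3.9477e+8 - 21705.0*I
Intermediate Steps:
l = 6 (l = 8 - 2 = 6)
X(b) = 6*sqrt(b)
u(K) = sqrt(78 + 6*I*sqrt(7)) (u(K) = sqrt(78 + 6*sqrt(-7)) = sqrt(78 + 6*(I*sqrt(7))) = sqrt(78 + 6*I*sqrt(7)))
(u(-211) - 16272)*(19282 - 43556) = (sqrt(78 + 6*I*sqrt(7)) - 16272)*(19282 - 43556) = (-16272 + sqrt(78 + 6*I*sqrt(7)))*(-24274) = 394986528 - 24274*sqrt(78 + 6*I*sqrt(7))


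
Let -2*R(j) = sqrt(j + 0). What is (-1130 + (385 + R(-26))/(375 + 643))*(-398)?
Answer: 228841045/509 + 199*I*sqrt(26)/1018 ≈ 4.4959e+5 + 0.99676*I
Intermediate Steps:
R(j) = -sqrt(j)/2 (R(j) = -sqrt(j + 0)/2 = -sqrt(j)/2)
(-1130 + (385 + R(-26))/(375 + 643))*(-398) = (-1130 + (385 - I*sqrt(26)/2)/(375 + 643))*(-398) = (-1130 + (385 - I*sqrt(26)/2)/1018)*(-398) = (-1130 + (385 - I*sqrt(26)/2)*(1/1018))*(-398) = (-1130 + (385/1018 - I*sqrt(26)/2036))*(-398) = (-1149955/1018 - I*sqrt(26)/2036)*(-398) = 228841045/509 + 199*I*sqrt(26)/1018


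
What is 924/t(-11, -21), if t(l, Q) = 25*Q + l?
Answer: -231/134 ≈ -1.7239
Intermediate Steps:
t(l, Q) = l + 25*Q
924/t(-11, -21) = 924/(-11 + 25*(-21)) = 924/(-11 - 525) = 924/(-536) = 924*(-1/536) = -231/134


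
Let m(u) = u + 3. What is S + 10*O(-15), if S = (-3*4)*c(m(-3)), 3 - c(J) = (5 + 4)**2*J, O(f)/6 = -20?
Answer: -1236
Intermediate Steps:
O(f) = -120 (O(f) = 6*(-20) = -120)
m(u) = 3 + u
c(J) = 3 - 81*J (c(J) = 3 - (5 + 4)**2*J = 3 - 9**2*J = 3 - 81*J)
S = -36 (S = (-3*4)*(3 - 81*(3 - 3)) = -12*(3 - 81*0) = -12*(3 + 0) = -12*3 = -36)
S + 10*O(-15) = -36 + 10*(-120) = -36 - 1200 = -1236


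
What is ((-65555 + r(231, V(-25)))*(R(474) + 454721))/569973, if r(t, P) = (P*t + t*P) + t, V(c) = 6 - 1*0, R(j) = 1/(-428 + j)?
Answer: -218068438364/4369793 ≈ -49904.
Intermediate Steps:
V(c) = 6 (V(c) = 6 + 0 = 6)
r(t, P) = t + 2*P*t (r(t, P) = (P*t + P*t) + t = 2*P*t + t = t + 2*P*t)
((-65555 + r(231, V(-25)))*(R(474) + 454721))/569973 = ((-65555 + 231*(1 + 2*6))*(1/(-428 + 474) + 454721))/569973 = ((-65555 + 231*(1 + 12))*(1/46 + 454721))*(1/569973) = ((-65555 + 231*13)*(1/46 + 454721))*(1/569973) = ((-65555 + 3003)*(20917167/46))*(1/569973) = -62552*20917167/46*(1/569973) = -654205315092/23*1/569973 = -218068438364/4369793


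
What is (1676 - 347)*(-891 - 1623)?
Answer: -3341106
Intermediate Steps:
(1676 - 347)*(-891 - 1623) = 1329*(-2514) = -3341106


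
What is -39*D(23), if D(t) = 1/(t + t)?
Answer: -39/46 ≈ -0.84783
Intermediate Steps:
D(t) = 1/(2*t)
-39*D(23) = -39/(2*23) = -39*1/46 = -39/46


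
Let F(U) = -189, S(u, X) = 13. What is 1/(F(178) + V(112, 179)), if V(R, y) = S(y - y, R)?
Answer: -1/176 ≈ -0.0056818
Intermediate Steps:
V(R, y) = 13
1/(F(178) + V(112, 179)) = 1/(-189 + 13) = 1/(-176) = -1/176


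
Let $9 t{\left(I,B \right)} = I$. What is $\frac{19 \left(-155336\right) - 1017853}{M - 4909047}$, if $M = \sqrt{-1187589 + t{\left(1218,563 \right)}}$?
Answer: $\frac{5314137541947}{6572384627908} + \frac{3969237 i \sqrt{88323}}{6572384627908} \approx 0.80856 + 0.00017948 i$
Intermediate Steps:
$t{\left(I,B \right)} = \frac{I}{9}$
$M = \frac{11 i \sqrt{88323}}{3}$ ($M = \sqrt{-1187589 + \frac{1}{9} \cdot 1218} = \sqrt{-1187589 + \frac{406}{3}} = \sqrt{- \frac{3562361}{3}} = \frac{11 i \sqrt{88323}}{3} \approx 1089.7 i$)
$\frac{19 \left(-155336\right) - 1017853}{M - 4909047} = \frac{19 \left(-155336\right) - 1017853}{\frac{11 i \sqrt{88323}}{3} - 4909047} = \frac{-2951384 - 1017853}{-4909047 + \frac{11 i \sqrt{88323}}{3}} = - \frac{3969237}{-4909047 + \frac{11 i \sqrt{88323}}{3}}$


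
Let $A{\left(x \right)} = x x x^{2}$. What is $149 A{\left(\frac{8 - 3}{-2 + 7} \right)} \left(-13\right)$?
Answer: $-1937$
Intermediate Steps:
$A{\left(x \right)} = x^{4}$ ($A{\left(x \right)} = x^{2} x^{2} = x^{4}$)
$149 A{\left(\frac{8 - 3}{-2 + 7} \right)} \left(-13\right) = 149 \left(\frac{8 - 3}{-2 + 7}\right)^{4} \left(-13\right) = 149 \left(\frac{5}{5}\right)^{4} \left(-13\right) = 149 \left(5 \cdot \frac{1}{5}\right)^{4} \left(-13\right) = 149 \cdot 1^{4} \left(-13\right) = 149 \cdot 1 \left(-13\right) = 149 \left(-13\right) = -1937$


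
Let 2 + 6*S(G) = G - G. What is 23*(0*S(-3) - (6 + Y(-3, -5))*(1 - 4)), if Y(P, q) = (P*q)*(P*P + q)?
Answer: 4554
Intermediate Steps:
S(G) = -1/3 (S(G) = -1/3 + (G - G)/6 = -1/3 + (1/6)*0 = -1/3 + 0 = -1/3)
Y(P, q) = P*q*(q + P**2) (Y(P, q) = (P*q)*(P**2 + q) = (P*q)*(q + P**2) = P*q*(q + P**2))
23*(0*S(-3) - (6 + Y(-3, -5))*(1 - 4)) = 23*(0*(-1/3) - (6 - 3*(-5)*(-5 + (-3)**2))*(1 - 4)) = 23*(0 - (6 - 3*(-5)*(-5 + 9))*(-3)) = 23*(0 - (6 - 3*(-5)*4)*(-3)) = 23*(0 - (6 + 60)*(-3)) = 23*(0 - 66*(-3)) = 23*(0 - 1*(-198)) = 23*(0 + 198) = 23*198 = 4554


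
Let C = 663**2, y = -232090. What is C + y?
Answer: 207479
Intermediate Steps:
C = 439569
C + y = 439569 - 232090 = 207479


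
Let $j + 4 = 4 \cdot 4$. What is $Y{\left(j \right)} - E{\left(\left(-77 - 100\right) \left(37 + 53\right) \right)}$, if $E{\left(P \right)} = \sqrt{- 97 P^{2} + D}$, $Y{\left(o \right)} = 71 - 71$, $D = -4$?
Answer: $- 2 i \sqrt{6153798826} \approx - 1.5689 \cdot 10^{5} i$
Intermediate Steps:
$j = 12$ ($j = -4 + 4 \cdot 4 = -4 + 16 = 12$)
$Y{\left(o \right)} = 0$ ($Y{\left(o \right)} = 71 - 71 = 0$)
$E{\left(P \right)} = \sqrt{-4 - 97 P^{2}}$ ($E{\left(P \right)} = \sqrt{- 97 P^{2} - 4} = \sqrt{-4 - 97 P^{2}}$)
$Y{\left(j \right)} - E{\left(\left(-77 - 100\right) \left(37 + 53\right) \right)} = 0 - \sqrt{-4 - 97 \left(\left(-77 - 100\right) \left(37 + 53\right)\right)^{2}} = 0 - \sqrt{-4 - 97 \left(\left(-177\right) 90\right)^{2}} = 0 - \sqrt{-4 - 97 \left(-15930\right)^{2}} = 0 - \sqrt{-4 - 24615195300} = 0 - \sqrt{-24615195304} = 0 - 2 i \sqrt{6153798826} = - 2 i \sqrt{6153798826}$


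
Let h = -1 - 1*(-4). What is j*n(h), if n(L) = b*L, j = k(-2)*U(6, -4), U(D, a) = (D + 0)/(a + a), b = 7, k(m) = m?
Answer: 63/2 ≈ 31.500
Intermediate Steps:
U(D, a) = D/(2*a) (U(D, a) = D/((2*a)) = D*(1/(2*a)) = D/(2*a))
h = 3 (h = -1 + 4 = 3)
j = 3/2 (j = -6/(-4) = -6*(-1)/4 = -2*(-¾) = 3/2 ≈ 1.5000)
n(L) = 7*L
j*n(h) = 3*(7*3)/2 = (3/2)*21 = 63/2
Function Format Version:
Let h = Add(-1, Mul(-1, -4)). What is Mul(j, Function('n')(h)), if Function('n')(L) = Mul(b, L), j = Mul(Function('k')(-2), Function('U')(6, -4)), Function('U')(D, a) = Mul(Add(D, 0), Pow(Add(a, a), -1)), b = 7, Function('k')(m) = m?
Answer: Rational(63, 2) ≈ 31.500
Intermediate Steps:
Function('U')(D, a) = Mul(Rational(1, 2), D, Pow(a, -1)) (Function('U')(D, a) = Mul(D, Pow(Mul(2, a), -1)) = Mul(D, Mul(Rational(1, 2), Pow(a, -1))) = Mul(Rational(1, 2), D, Pow(a, -1)))
h = 3 (h = Add(-1, 4) = 3)
j = Rational(3, 2) (j = Mul(-2, Mul(Rational(1, 2), 6, Pow(-4, -1))) = Mul(-2, Mul(Rational(1, 2), 6, Rational(-1, 4))) = Mul(-2, Rational(-3, 4)) = Rational(3, 2) ≈ 1.5000)
Function('n')(L) = Mul(7, L)
Mul(j, Function('n')(h)) = Mul(Rational(3, 2), Mul(7, 3)) = Mul(Rational(3, 2), 21) = Rational(63, 2)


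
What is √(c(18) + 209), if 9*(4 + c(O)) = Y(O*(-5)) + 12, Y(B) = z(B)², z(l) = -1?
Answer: √1858/3 ≈ 14.368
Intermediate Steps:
Y(B) = 1 (Y(B) = (-1)² = 1)
c(O) = -23/9 (c(O) = -4 + (1 + 12)/9 = -4 + (⅑)*13 = -4 + 13/9 = -23/9)
√(c(18) + 209) = √(-23/9 + 209) = √(1858/9) = √1858/3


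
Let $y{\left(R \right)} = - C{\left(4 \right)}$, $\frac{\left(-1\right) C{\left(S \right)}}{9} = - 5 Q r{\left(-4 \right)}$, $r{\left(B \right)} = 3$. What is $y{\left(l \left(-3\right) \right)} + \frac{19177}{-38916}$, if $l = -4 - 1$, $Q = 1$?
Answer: $- \frac{5272837}{38916} \approx -135.49$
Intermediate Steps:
$l = -5$ ($l = -4 - 1 = -5$)
$C{\left(S \right)} = 135$ ($C{\left(S \right)} = - 9 \left(-5\right) 1 \cdot 3 = - 9 \left(\left(-5\right) 3\right) = \left(-9\right) \left(-15\right) = 135$)
$y{\left(R \right)} = -135$ ($y{\left(R \right)} = \left(-1\right) 135 = -135$)
$y{\left(l \left(-3\right) \right)} + \frac{19177}{-38916} = -135 + \frac{19177}{-38916} = -135 + 19177 \left(- \frac{1}{38916}\right) = -135 - \frac{19177}{38916} = - \frac{5272837}{38916}$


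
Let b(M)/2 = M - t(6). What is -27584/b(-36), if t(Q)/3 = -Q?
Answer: 6896/9 ≈ 766.22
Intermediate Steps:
t(Q) = -3*Q (t(Q) = 3*(-Q) = -3*Q)
b(M) = 36 + 2*M (b(M) = 2*(M - (-3)*6) = 2*(M - 1*(-18)) = 2*(M + 18) = 2*(18 + M) = 36 + 2*M)
-27584/b(-36) = -27584/(36 + 2*(-36)) = -27584/(36 - 72) = -27584/(-36) = -27584*(-1/36) = 6896/9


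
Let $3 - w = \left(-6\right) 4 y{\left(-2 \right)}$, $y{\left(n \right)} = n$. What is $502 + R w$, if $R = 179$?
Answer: $-7553$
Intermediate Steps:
$w = -45$ ($w = 3 - \left(-6\right) 4 \left(-2\right) = 3 - \left(-24\right) \left(-2\right) = 3 - 48 = -45$)
$502 + R w = 502 + 179 \left(-45\right) = 502 - 8055 = -7553$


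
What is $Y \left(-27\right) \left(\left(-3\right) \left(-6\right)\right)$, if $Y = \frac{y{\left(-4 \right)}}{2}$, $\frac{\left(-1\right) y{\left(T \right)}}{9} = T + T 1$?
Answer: $-17496$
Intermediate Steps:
$y{\left(T \right)} = - 18 T$ ($y{\left(T \right)} = - 9 \left(T + T 1\right) = - 9 \left(T + T\right) = - 9 \cdot 2 T = - 18 T$)
$Y = 36$ ($Y = \frac{\left(-18\right) \left(-4\right)}{2} = 72 \cdot \frac{1}{2} = 36$)
$Y \left(-27\right) \left(\left(-3\right) \left(-6\right)\right) = 36 \left(-27\right) \left(\left(-3\right) \left(-6\right)\right) = \left(-972\right) 18 = -17496$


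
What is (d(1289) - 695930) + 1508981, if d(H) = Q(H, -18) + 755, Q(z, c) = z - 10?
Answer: 815085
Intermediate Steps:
Q(z, c) = -10 + z
d(H) = 745 + H (d(H) = (-10 + H) + 755 = 745 + H)
(d(1289) - 695930) + 1508981 = ((745 + 1289) - 695930) + 1508981 = (2034 - 695930) + 1508981 = -693896 + 1508981 = 815085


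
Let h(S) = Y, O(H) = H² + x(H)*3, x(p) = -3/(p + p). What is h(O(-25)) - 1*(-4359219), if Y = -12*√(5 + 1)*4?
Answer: 4359219 - 48*√6 ≈ 4.3591e+6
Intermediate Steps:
x(p) = -3/(2*p) (x(p) = -3*1/(2*p) = -3/(2*p))
O(H) = H² - 9/(2*H) (O(H) = H² - 3/(2*H)*3 = H² - 9/(2*H))
Y = -48*√6 (Y = -12*√6*4 = -48*√6 ≈ -117.58)
h(S) = -48*√6
h(O(-25)) - 1*(-4359219) = -48*√6 - 1*(-4359219) = -48*√6 + 4359219 = 4359219 - 48*√6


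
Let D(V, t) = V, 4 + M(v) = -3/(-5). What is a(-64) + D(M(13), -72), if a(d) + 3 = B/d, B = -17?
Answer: -1963/320 ≈ -6.1344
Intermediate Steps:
M(v) = -17/5 (M(v) = -4 - 3/(-5) = -4 - 3*(-⅕) = -4 + ⅗ = -17/5)
a(d) = -3 - 17/d
a(-64) + D(M(13), -72) = (-3 - 17/(-64)) - 17/5 = (-3 - 17*(-1/64)) - 17/5 = (-3 + 17/64) - 17/5 = -175/64 - 17/5 = -1963/320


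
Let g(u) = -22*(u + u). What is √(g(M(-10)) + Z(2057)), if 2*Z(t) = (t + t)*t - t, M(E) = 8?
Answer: √16919474/2 ≈ 2056.7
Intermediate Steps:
Z(t) = t² - t/2 (Z(t) = ((t + t)*t - t)/2 = ((2*t)*t - t)/2 = (2*t² - t)/2 = (-t + 2*t²)/2 = t² - t/2)
g(u) = -44*u
√(g(M(-10)) + Z(2057)) = √(-44*8 + 2057*(-½ + 2057)) = √(-352 + 2057*(4113/2)) = √(-352 + 8460441/2) = √(8459737/2) = √16919474/2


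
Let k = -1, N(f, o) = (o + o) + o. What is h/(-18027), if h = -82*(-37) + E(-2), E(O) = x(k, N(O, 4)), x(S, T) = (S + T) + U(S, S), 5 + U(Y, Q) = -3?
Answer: -3037/18027 ≈ -0.16847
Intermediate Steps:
N(f, o) = 3*o (N(f, o) = 2*o + o = 3*o)
U(Y, Q) = -8 (U(Y, Q) = -5 - 3 = -8)
x(S, T) = -8 + S + T (x(S, T) = (S + T) - 8 = -8 + S + T)
E(O) = 3 (E(O) = -8 - 1 + 3*4 = -8 - 1 + 12 = 3)
h = 3037 (h = -82*(-37) + 3 = 3034 + 3 = 3037)
h/(-18027) = 3037/(-18027) = 3037*(-1/18027) = -3037/18027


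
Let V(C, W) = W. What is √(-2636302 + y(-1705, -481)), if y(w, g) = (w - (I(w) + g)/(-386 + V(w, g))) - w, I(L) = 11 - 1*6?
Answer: I*√6857022930/51 ≈ 1623.7*I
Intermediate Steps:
I(L) = 5 (I(L) = 11 - 6 = 5)
y(w, g) = -(5 + g)/(-386 + g) (y(w, g) = (w - (5 + g)/(-386 + g)) - w = -(5 + g)/(-386 + g))
√(-2636302 + y(-1705, -481)) = √(-2636302 + (-5 - 1*(-481))/(-386 - 481)) = √(-2636302 + (-5 + 481)/(-867)) = √(-2636302 - 1/867*476) = √(-2636302 - 28/51) = √(-134451430/51) = I*√6857022930/51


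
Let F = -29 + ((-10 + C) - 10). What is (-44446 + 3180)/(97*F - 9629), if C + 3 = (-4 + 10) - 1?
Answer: 20633/7094 ≈ 2.9085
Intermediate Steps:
C = 2 (C = -3 + ((-4 + 10) - 1) = -3 + (6 - 1) = -3 + 5 = 2)
F = -47 (F = -29 + ((-10 + 2) - 10) = -29 + (-8 - 10) = -29 - 18 = -47)
(-44446 + 3180)/(97*F - 9629) = (-44446 + 3180)/(97*(-47) - 9629) = -41266/(-4559 - 9629) = -41266/(-14188) = -41266*(-1/14188) = 20633/7094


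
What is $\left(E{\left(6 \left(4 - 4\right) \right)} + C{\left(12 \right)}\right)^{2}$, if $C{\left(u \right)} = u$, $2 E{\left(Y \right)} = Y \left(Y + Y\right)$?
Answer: $144$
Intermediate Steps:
$E{\left(Y \right)} = Y^{2}$ ($E{\left(Y \right)} = \frac{Y \left(Y + Y\right)}{2} = \frac{Y 2 Y}{2} = \frac{2 Y^{2}}{2} = Y^{2}$)
$\left(E{\left(6 \left(4 - 4\right) \right)} + C{\left(12 \right)}\right)^{2} = \left(\left(6 \left(4 - 4\right)\right)^{2} + 12\right)^{2} = \left(\left(6 \cdot 0\right)^{2} + 12\right)^{2} = \left(0^{2} + 12\right)^{2} = \left(0 + 12\right)^{2} = 12^{2} = 144$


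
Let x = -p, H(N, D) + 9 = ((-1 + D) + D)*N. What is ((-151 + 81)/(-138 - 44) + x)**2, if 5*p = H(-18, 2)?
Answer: 712336/4225 ≈ 168.60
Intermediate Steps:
H(N, D) = -9 + N*(-1 + 2*D) (H(N, D) = -9 + ((-1 + D) + D)*N = -9 + (-1 + 2*D)*N = -9 + N*(-1 + 2*D))
p = -63/5 (p = (-9 - 1*(-18) + 2*2*(-18))/5 = (-9 + 18 - 72)/5 = (1/5)*(-63) = -63/5 ≈ -12.600)
x = 63/5 (x = -1*(-63/5) = 63/5 ≈ 12.600)
((-151 + 81)/(-138 - 44) + x)**2 = ((-151 + 81)/(-138 - 44) + 63/5)**2 = (-70/(-182) + 63/5)**2 = (-70*(-1/182) + 63/5)**2 = (5/13 + 63/5)**2 = (844/65)**2 = 712336/4225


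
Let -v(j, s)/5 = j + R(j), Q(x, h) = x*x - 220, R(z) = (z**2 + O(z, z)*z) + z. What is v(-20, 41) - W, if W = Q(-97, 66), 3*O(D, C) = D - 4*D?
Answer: -8989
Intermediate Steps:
O(D, C) = -D (O(D, C) = (D - 4*D)/3 = (-3*D)/3 = -D)
R(z) = z (R(z) = (z**2 + (-z)*z) + z = (z**2 - z**2) + z = 0 + z = z)
Q(x, h) = -220 + x**2 (Q(x, h) = x**2 - 220 = -220 + x**2)
v(j, s) = -10*j (v(j, s) = -5*(j + j) = -10*j)
W = 9189 (W = -220 + (-97)**2 = -220 + 9409 = 9189)
v(-20, 41) - W = -10*(-20) - 1*9189 = 200 - 9189 = -8989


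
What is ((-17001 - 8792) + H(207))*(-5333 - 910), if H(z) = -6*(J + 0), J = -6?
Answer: 160800951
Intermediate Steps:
H(z) = 36 (H(z) = -6*(-6 + 0) = -6*(-6) = 36)
((-17001 - 8792) + H(207))*(-5333 - 910) = ((-17001 - 8792) + 36)*(-5333 - 910) = (-25793 + 36)*(-6243) = -25757*(-6243) = 160800951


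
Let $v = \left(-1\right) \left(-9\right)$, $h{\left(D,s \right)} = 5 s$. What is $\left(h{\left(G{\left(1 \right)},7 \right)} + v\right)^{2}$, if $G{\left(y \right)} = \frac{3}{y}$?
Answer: $1936$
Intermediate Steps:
$v = 9$
$\left(h{\left(G{\left(1 \right)},7 \right)} + v\right)^{2} = \left(5 \cdot 7 + 9\right)^{2} = \left(35 + 9\right)^{2} = 44^{2} = 1936$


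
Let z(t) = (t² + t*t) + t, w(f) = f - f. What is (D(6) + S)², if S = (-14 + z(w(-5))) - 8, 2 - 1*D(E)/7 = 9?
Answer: 5041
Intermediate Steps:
w(f) = 0
z(t) = t + 2*t² (z(t) = (t² + t²) + t = 2*t² + t = t + 2*t²)
D(E) = -49 (D(E) = 14 - 7*9 = 14 - 63 = -49)
S = -22 (S = (-14 + 0*(1 + 2*0)) - 8 = (-14 + 0*(1 + 0)) - 8 = (-14 + 0*1) - 8 = (-14 + 0) - 8 = -14 - 8 = -22)
(D(6) + S)² = (-49 - 22)² = (-71)² = 5041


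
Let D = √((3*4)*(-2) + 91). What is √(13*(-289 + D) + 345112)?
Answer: √(341355 + 13*√67) ≈ 584.35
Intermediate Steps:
D = √67 (D = √(12*(-2) + 91) = √(-24 + 91) = √67 ≈ 8.1853)
√(13*(-289 + D) + 345112) = √(13*(-289 + √67) + 345112) = √((-3757 + 13*√67) + 345112) = √(341355 + 13*√67)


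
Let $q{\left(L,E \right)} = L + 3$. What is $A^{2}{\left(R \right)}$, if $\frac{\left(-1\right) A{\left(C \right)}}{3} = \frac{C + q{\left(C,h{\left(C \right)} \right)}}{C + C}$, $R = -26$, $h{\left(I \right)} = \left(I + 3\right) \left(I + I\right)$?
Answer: $\frac{21609}{2704} \approx 7.9915$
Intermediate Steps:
$h{\left(I \right)} = 2 I \left(3 + I\right)$ ($h{\left(I \right)} = \left(3 + I\right) 2 I = 2 I \left(3 + I\right)$)
$q{\left(L,E \right)} = 3 + L$
$A{\left(C \right)} = - \frac{3 \left(3 + 2 C\right)}{2 C}$ ($A{\left(C \right)} = - 3 \frac{C + \left(3 + C\right)}{C + C} = - 3 \frac{3 + 2 C}{2 C} = - \frac{3 \left(3 + 2 C\right)}{2 C}$)
$A^{2}{\left(R \right)} = \left(-3 - \frac{9}{2 \left(-26\right)}\right)^{2} = \left(-3 - - \frac{9}{52}\right)^{2} = \left(-3 + \frac{9}{52}\right)^{2} = \left(- \frac{147}{52}\right)^{2} = \frac{21609}{2704}$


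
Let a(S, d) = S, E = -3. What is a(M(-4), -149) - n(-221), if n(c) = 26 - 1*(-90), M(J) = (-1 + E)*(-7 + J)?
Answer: -72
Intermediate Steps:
M(J) = 28 - 4*J (M(J) = (-1 - 3)*(-7 + J) = -4*(-7 + J) = 28 - 4*J)
n(c) = 116 (n(c) = 26 + 90 = 116)
a(M(-4), -149) - n(-221) = (28 - 4*(-4)) - 1*116 = (28 + 16) - 116 = 44 - 116 = -72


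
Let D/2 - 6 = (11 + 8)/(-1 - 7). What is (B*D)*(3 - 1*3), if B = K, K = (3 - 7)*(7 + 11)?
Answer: 0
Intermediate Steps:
D = 29/4 (D = 12 + 2*((11 + 8)/(-1 - 7)) = 12 + 2*(19/(-8)) = 12 + 2*(19*(-⅛)) = 12 + 2*(-19/8) = 12 - 19/4 = 29/4 ≈ 7.2500)
K = -72 (K = -4*18 = -72)
B = -72
(B*D)*(3 - 1*3) = (-72*29/4)*(3 - 1*3) = -522*(3 - 3) = -522*0 = 0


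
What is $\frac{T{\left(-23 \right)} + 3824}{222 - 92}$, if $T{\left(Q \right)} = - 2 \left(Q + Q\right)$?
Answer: $\frac{1958}{65} \approx 30.123$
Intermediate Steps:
$T{\left(Q \right)} = - 4 Q$ ($T{\left(Q \right)} = - 2 \cdot 2 Q = - 4 Q$)
$\frac{T{\left(-23 \right)} + 3824}{222 - 92} = \frac{\left(-4\right) \left(-23\right) + 3824}{222 - 92} = \frac{92 + 3824}{130} = 3916 \cdot \frac{1}{130} = \frac{1958}{65}$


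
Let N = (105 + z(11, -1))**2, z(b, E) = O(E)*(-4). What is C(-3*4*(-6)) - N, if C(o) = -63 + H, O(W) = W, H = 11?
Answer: -11933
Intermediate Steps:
z(b, E) = -4*E (z(b, E) = E*(-4) = -4*E)
N = 11881 (N = (105 - 4*(-1))**2 = (105 + 4)**2 = 109**2 = 11881)
C(o) = -52 (C(o) = -63 + 11 = -52)
C(-3*4*(-6)) - N = -52 - 1*11881 = -52 - 11881 = -11933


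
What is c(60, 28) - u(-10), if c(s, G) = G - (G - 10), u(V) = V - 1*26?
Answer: 46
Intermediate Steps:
u(V) = -26 + V (u(V) = V - 26 = -26 + V)
c(s, G) = 10 (c(s, G) = G - (-10 + G) = G + (10 - G) = 10)
c(60, 28) - u(-10) = 10 - (-26 - 10) = 10 - 1*(-36) = 10 + 36 = 46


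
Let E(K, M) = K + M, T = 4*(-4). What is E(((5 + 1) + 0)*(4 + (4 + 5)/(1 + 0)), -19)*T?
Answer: -944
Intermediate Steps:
T = -16
E(((5 + 1) + 0)*(4 + (4 + 5)/(1 + 0)), -19)*T = (((5 + 1) + 0)*(4 + (4 + 5)/(1 + 0)) - 19)*(-16) = ((6 + 0)*(4 + 9/1) - 19)*(-16) = (6*(4 + 9*1) - 19)*(-16) = (6*(4 + 9) - 19)*(-16) = (6*13 - 19)*(-16) = (78 - 19)*(-16) = 59*(-16) = -944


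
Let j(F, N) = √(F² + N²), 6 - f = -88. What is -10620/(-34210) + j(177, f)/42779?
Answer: 1062/3421 + √40165/42779 ≈ 0.31512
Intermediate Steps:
f = 94 (f = 6 - 1*(-88) = 6 + 88 = 94)
-10620/(-34210) + j(177, f)/42779 = -10620/(-34210) + √(177² + 94²)/42779 = -10620*(-1/34210) + √(31329 + 8836)*(1/42779) = 1062/3421 + √40165*(1/42779) = 1062/3421 + √40165/42779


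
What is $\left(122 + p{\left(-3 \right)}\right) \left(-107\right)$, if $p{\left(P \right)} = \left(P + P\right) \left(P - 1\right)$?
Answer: $-15622$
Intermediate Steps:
$p{\left(P \right)} = 2 P \left(-1 + P\right)$
$\left(122 + p{\left(-3 \right)}\right) \left(-107\right) = \left(122 + 2 \left(-3\right) \left(-1 - 3\right)\right) \left(-107\right) = \left(122 + 2 \left(-3\right) \left(-4\right)\right) \left(-107\right) = \left(122 + 24\right) \left(-107\right) = 146 \left(-107\right) = -15622$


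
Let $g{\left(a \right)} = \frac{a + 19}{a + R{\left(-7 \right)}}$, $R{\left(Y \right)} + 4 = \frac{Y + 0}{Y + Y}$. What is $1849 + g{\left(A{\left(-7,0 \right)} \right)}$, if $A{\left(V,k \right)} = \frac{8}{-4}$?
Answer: $\frac{20305}{11} \approx 1845.9$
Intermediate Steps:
$A{\left(V,k \right)} = -2$ ($A{\left(V,k \right)} = 8 \left(- \frac{1}{4}\right) = -2$)
$R{\left(Y \right)} = - \frac{7}{2}$ ($R{\left(Y \right)} = -4 + \frac{Y + 0}{Y + Y} = -4 + \frac{Y}{2 Y} = -4 + Y \frac{1}{2 Y} = -4 + \frac{1}{2} = - \frac{7}{2}$)
$g{\left(a \right)} = \frac{19 + a}{- \frac{7}{2} + a}$ ($g{\left(a \right)} = \frac{a + 19}{a - \frac{7}{2}} = \frac{19 + a}{- \frac{7}{2} + a}$)
$1849 + g{\left(A{\left(-7,0 \right)} \right)} = 1849 + \frac{2 \left(19 - 2\right)}{-7 + 2 \left(-2\right)} = 1849 + 2 \frac{1}{-7 - 4} \cdot 17 = 1849 + 2 \frac{1}{-11} \cdot 17 = 1849 + 2 \left(- \frac{1}{11}\right) 17 = 1849 - \frac{34}{11} = \frac{20305}{11}$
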